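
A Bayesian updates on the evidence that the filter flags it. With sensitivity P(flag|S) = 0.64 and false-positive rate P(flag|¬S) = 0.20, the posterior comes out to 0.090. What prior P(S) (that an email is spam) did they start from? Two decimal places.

P(S) = 0.03

Bayes' rule in odds form gives O(S|E) = O(S)·[P(E|S)/P(E|¬S)], hence O(S) = O(S|E)/LR.
Posterior odds = 0.090/(1−0.090) = 0.0989. LR = 0.64/0.20 = 3.2000.
Prior odds = 0.0989/3.2000 = 0.0309, so P(S) = 0.0309/(1+0.0309) ≈ 0.03.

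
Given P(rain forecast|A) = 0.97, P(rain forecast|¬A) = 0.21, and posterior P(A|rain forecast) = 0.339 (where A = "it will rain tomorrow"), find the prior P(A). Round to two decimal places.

P(A) = 0.10

In odds form, posterior odds = prior odds × likelihood ratio, so prior odds = posterior odds ÷ LR.
Posterior odds = 0.339/(1−0.339) = 0.5129. LR = 0.97/0.21 = 4.6190.
Prior odds = 0.5129/4.6190 = 0.1110, so P(A) = 0.1110/(1+0.1110) ≈ 0.10.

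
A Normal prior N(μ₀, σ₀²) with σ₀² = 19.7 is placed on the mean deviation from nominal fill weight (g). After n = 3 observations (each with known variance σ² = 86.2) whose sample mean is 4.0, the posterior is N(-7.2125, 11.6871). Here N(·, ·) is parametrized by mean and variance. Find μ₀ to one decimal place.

With known observation variance, the Normal–Normal posterior has precision τ_n = τ₀ + n/σ² and mean μ_n = (τ₀μ₀ + (n/σ²)x̄)/τ_n.
Here τ₀ = 1/19.7 = 0.050761 and τ_data = 3/86.2 = 0.034803, so τ_n = 0.085564.
Rearranging for μ₀: μ₀ = (μ_n·τ_n − τ_data·x̄)/τ₀ = (-7.2125·0.085564 − 0.034803·4.0) / 0.050761 = -0.756342/0.050761 ≈ -14.9.

μ₀ = -14.9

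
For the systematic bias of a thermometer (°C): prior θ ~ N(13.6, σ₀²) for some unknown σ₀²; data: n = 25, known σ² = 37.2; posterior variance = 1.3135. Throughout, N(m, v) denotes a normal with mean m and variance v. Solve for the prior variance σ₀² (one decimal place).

σ₀² = 11.2

For the Normal–Normal model with known σ², precisions add: τ_n = τ₀ + n/σ².
So 1/σ₀² = 1/1.3135 − 25/37.2 = 0.761325 − 0.672043 = 0.089282.
Hence σ₀² = 1/0.089282 ≈ 11.2.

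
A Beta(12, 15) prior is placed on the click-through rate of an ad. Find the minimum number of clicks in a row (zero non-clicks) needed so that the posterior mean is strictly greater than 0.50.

k = 4

After k clicks and 0 non-clicks the posterior is Beta(12+k, 15), with mean (12+k)/(12+15+k).
Set (12+k)/(27+k) > 0.50 and solve: k > (0.50·27 − 12)/(1 − 0.50) = 3.000.
The smallest integer exceeding 3.000 is 4, and checking k=4: (16)/(31) = 0.5161 > 0.50.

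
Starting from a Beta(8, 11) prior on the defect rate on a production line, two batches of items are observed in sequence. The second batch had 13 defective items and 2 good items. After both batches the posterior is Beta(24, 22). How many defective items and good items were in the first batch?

Sequential conjugate updates are equivalent to a single update on the pooled data, so total successes = posterior α − prior α and total failures = posterior β − prior β.
Total across both batches: 24−8=16 defective items, 22−11=11 good items.
Subtract the second batch: 16−13=3 defective items and 11−2=9 good items.

3 defective items and 9 good items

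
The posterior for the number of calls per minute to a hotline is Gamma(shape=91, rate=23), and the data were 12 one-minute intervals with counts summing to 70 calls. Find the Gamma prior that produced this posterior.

Gamma(shape=21, rate=11)

Gamma–Poisson conjugacy: posterior shape = α + Σxᵢ, posterior rate = β + n.
So α = 91 − 70 = 21 and β = 23 − 12 = 11.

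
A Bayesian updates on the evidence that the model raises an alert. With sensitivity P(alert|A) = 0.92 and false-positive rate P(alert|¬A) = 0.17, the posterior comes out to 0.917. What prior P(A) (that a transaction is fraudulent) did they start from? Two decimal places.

P(A) = 0.67

In odds form, posterior odds = prior odds × likelihood ratio, so prior odds = posterior odds ÷ LR.
Posterior odds = 0.917/(1−0.917) = 11.0482. LR = 0.92/0.17 = 5.4118.
Prior odds = 11.0482/5.4118 = 2.0415, so P(A) = 2.0415/(1+2.0415) ≈ 0.67.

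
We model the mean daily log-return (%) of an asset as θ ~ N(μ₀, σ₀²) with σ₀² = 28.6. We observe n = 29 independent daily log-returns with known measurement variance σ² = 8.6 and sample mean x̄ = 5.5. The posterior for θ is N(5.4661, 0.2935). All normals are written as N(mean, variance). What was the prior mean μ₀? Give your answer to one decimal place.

The posterior mean is a precision-weighted average: μ_n = (τ₀μ₀ + τ_data·x̄)/(τ₀+τ_data), with τ₀=1/σ₀² and τ_data=n/σ².
Here τ₀ = 1/28.6 = 0.034965 and τ_data = 29/8.6 = 3.372093, so τ_n = 3.407058.
Rearranging for μ₀: μ₀ = (μ_n·τ_n − τ_data·x̄)/τ₀ = (5.4661·3.407058 − 3.372093·5.5) / 0.034965 = 0.076808/0.034965 ≈ 2.2.

μ₀ = 2.2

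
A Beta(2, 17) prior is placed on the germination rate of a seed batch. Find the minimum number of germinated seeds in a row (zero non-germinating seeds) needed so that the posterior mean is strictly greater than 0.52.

k = 17

After k germinated seeds and 0 non-germinating seeds the posterior is Beta(2+k, 17), with mean (2+k)/(2+17+k).
Set (2+k)/(19+k) > 0.52 and solve: k > (0.52·19 − 2)/(1 − 0.52) = 16.417.
The smallest integer exceeding 16.417 is 17.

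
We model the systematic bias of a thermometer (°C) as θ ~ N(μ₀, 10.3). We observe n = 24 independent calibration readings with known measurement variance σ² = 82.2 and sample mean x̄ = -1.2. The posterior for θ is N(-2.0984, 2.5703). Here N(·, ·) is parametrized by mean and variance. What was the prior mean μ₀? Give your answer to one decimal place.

With known observation variance, the Normal–Normal posterior has precision τ_n = τ₀ + n/σ² and mean μ_n = (τ₀μ₀ + (n/σ²)x̄)/τ_n.
Here τ₀ = 1/10.3 = 0.097087 and τ_data = 24/82.2 = 0.291971, so τ_n = 0.389058.
Rearranging for μ₀: μ₀ = (μ_n·τ_n − τ_data·x̄)/τ₀ = (-2.0984·0.389058 − 0.291971·-1.2) / 0.097087 = -0.466034/0.097087 ≈ -4.8.

μ₀ = -4.8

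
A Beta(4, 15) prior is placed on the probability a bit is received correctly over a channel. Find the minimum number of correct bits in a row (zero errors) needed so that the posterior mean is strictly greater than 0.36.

k = 5

After k correct bits and 0 errors the posterior is Beta(4+k, 15), with mean (4+k)/(4+15+k).
Set (4+k)/(19+k) > 0.36 and solve: k > (0.36·19 − 4)/(1 − 0.36) = 4.438.
The smallest integer exceeding 4.438 is 5, and checking k=5: (9)/(24) = 0.3750 > 0.36.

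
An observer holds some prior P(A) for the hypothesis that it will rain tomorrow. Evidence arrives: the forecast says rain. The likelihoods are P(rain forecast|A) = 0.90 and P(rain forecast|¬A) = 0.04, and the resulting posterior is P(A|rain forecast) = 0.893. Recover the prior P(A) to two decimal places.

Bayes' rule in odds form gives O(A|E) = O(A)·[P(E|A)/P(E|¬A)], hence O(A) = O(A|E)/LR.
Posterior odds = 0.893/(1−0.893) = 8.3458. LR = 0.90/0.04 = 22.5000.
Prior odds = 8.3458/22.5000 = 0.3709, so P(A) = 0.3709/(1+0.3709) ≈ 0.27.

P(A) = 0.27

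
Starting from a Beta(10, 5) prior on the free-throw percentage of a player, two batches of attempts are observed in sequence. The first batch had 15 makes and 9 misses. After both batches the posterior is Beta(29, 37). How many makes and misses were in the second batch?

Sequential conjugate updates are equivalent to a single update on the pooled data, so total successes = posterior α − prior α and total failures = posterior β − prior β.
Total across both batches: 29−10=19 makes, 37−5=32 misses.
Subtract the first batch: 19−15=4 makes and 32−9=23 misses.

4 makes and 23 misses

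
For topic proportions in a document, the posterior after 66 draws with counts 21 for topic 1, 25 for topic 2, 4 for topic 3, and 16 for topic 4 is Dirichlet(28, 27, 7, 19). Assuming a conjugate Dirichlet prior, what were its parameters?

Dirichlet(7, 2, 3, 3)

For a Dirichlet(α) prior with multinomial counts c, the posterior is Dirichlet(α + c) componentwise.
Subtract each count from the matching posterior parameter: 28−21=7, 27−25=2, 7−4=3, 19−16=3.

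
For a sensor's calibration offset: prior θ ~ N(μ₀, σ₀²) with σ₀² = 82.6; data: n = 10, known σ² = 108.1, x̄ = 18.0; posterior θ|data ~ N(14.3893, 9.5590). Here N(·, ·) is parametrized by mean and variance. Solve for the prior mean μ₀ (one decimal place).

μ₀ = -13.2

The posterior mean is a precision-weighted average: μ_n = (τ₀μ₀ + τ_data·x̄)/(τ₀+τ_data), with τ₀=1/σ₀² and τ_data=n/σ².
Here τ₀ = 1/82.6 = 0.012107 and τ_data = 10/108.1 = 0.092507, so τ_n = 0.104614.
Rearranging for μ₀: μ₀ = (μ_n·τ_n − τ_data·x̄)/τ₀ = (14.3893·0.104614 − 0.092507·18.0) / 0.012107 = -0.159804/0.012107 ≈ -13.2.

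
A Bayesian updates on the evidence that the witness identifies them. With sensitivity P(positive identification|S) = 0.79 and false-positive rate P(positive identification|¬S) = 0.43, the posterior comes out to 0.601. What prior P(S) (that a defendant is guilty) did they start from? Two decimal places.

P(S) = 0.45

In odds form, posterior odds = prior odds × likelihood ratio, so prior odds = posterior odds ÷ LR.
Posterior odds = 0.601/(1−0.601) = 1.5063. LR = 0.79/0.43 = 1.8372.
Prior odds = 1.5063/1.8372 = 0.8199, so P(S) = 0.8199/(1+0.8199) ≈ 0.45.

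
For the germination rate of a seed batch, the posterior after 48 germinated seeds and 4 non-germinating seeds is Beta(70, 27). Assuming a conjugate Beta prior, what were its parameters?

Under Beta–binomial conjugacy the posterior parameters are (a+s, b+f).
Subtract the data counts: 70−48=22, 27−4=23.

Beta(22, 23)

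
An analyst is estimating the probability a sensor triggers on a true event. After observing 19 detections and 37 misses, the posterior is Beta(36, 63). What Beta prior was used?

A Beta(α, β) prior with s successes and f failures in binomial data gives a Beta(α+s, β+f) posterior.
Subtract the data counts: 36−19=17, 63−37=26.

Beta(17, 26)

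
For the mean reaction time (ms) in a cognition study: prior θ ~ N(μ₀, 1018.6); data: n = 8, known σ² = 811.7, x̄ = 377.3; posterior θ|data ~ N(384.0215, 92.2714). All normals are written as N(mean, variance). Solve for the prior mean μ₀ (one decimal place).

With known observation variance, the Normal–Normal posterior has precision τ_n = τ₀ + n/σ² and mean μ_n = (τ₀μ₀ + (n/σ²)x̄)/τ_n.
Here τ₀ = 1/1018.6 = 0.000982 and τ_data = 8/811.7 = 0.009856, so τ_n = 0.010838.
Rearranging for μ₀: μ₀ = (μ_n·τ_n − τ_data·x̄)/τ₀ = (384.0215·0.010838 − 0.009856·377.3) / 0.000982 = 0.443356/0.000982 ≈ 451.5.

μ₀ = 451.5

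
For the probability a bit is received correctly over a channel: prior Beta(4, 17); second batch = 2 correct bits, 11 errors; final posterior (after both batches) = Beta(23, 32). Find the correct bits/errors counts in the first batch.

Because Beta–binomial updating is additive in the counts, the combined data contributed (α_post−α_prior, β_post−β_prior) successes and failures.
Total across both batches: 23−4=19 correct bits, 32−17=15 errors.
Subtract the second batch: 19−2=17 correct bits and 15−11=4 errors.

17 correct bits and 4 errors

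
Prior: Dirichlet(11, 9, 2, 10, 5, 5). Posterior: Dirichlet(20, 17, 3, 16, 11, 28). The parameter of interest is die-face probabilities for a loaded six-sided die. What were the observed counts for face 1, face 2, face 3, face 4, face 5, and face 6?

For a Dirichlet(α) prior with multinomial counts c, the posterior is Dirichlet(α + c) componentwise.
Counts are posterior − prior componentwise: 20−11=9, 17−9=8, 3−2=1, 16−10=6, 11−5=6, 28−5=23.

counts (9, 8, 1, 6, 6, 23)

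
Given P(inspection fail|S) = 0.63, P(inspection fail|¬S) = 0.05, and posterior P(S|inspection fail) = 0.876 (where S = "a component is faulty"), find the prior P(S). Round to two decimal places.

In odds form, posterior odds = prior odds × likelihood ratio, so prior odds = posterior odds ÷ LR.
Posterior odds = 0.876/(1−0.876) = 7.0645. LR = 0.63/0.05 = 12.6000.
Prior odds = 7.0645/12.6000 = 0.5607, so P(S) = 0.5607/(1+0.5607) ≈ 0.36.

P(S) = 0.36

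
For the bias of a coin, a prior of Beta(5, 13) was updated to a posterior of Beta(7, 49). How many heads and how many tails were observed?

Under Beta–binomial conjugacy the posterior parameters are (α+s, β+f).
Match parameters: s=7−5=2, f=49−13=36.

2 heads and 36 tails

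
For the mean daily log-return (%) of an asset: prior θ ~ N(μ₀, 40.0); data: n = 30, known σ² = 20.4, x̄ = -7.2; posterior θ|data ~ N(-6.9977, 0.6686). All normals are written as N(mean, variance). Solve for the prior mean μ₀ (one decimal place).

The posterior mean is a precision-weighted average: μ_n = (τ₀μ₀ + τ_data·x̄)/(τ₀+τ_data), with τ₀=1/σ₀² and τ_data=n/σ².
Here τ₀ = 1/40.0 = 0.025000 and τ_data = 30/20.4 = 1.470588, so τ_n = 1.495588.
Rearranging for μ₀: μ₀ = (μ_n·τ_n − τ_data·x̄)/τ₀ = (-6.9977·1.495588 − 1.470588·-7.2) / 0.025000 = 0.122557/0.025000 ≈ 4.9.

μ₀ = 4.9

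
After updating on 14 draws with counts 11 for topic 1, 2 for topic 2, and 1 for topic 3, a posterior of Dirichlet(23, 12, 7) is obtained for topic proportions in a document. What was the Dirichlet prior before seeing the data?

Dirichlet(12, 10, 6)

For a Dirichlet(α) prior with multinomial counts c, the posterior is Dirichlet(α + c) componentwise.
Subtract each count from the matching posterior parameter: 23−11=12, 12−2=10, 7−1=6.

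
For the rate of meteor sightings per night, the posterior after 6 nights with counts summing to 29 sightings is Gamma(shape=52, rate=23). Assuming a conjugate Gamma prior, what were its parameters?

A Gamma(α, β) prior (rate parametrization) on a Poisson rate with n observations summing to S gives posterior Gamma(α+S, β+n).
So α = 52 − 29 = 23 and β = 23 − 6 = 17.

Gamma(shape=23, rate=17)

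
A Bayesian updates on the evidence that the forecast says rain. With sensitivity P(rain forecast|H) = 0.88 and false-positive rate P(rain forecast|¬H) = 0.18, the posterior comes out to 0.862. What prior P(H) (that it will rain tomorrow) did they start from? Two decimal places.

P(H) = 0.56

In odds form, posterior odds = prior odds × likelihood ratio, so prior odds = posterior odds ÷ LR.
Posterior odds = 0.862/(1−0.862) = 6.2464. LR = 0.88/0.18 = 4.8889.
Prior odds = 6.2464/4.8889 = 1.2777, so P(H) = 1.2777/(1+1.2777) ≈ 0.56.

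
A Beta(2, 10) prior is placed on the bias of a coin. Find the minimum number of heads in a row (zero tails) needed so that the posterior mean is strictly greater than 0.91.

After k heads and 0 tails the posterior is Beta(2+k, 10), with mean (2+k)/(2+10+k).
Set (2+k)/(12+k) > 0.91 and solve: k > (0.91·12 − 2)/(1 − 0.91) = 99.111.
The smallest integer exceeding 99.111 is 100.

k = 100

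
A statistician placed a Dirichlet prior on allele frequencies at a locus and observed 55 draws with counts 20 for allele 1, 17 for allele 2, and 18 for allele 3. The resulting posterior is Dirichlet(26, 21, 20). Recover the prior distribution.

For a Dirichlet(α) prior with multinomial counts c, the posterior is Dirichlet(α + c) componentwise.
Subtract each count from the matching posterior parameter: 26−20=6, 21−17=4, 20−18=2.

Dirichlet(6, 4, 2)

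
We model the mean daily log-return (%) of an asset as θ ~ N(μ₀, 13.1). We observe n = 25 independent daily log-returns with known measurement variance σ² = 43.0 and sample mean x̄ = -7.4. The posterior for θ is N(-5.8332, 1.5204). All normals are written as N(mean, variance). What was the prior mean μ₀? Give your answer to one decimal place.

The posterior mean is a precision-weighted average: μ_n = (τ₀μ₀ + τ_data·x̄)/(τ₀+τ_data), with τ₀=1/σ₀² and τ_data=n/σ².
Here τ₀ = 1/13.1 = 0.076336 and τ_data = 25/43.0 = 0.581395, so τ_n = 0.657731.
Rearranging for μ₀: μ₀ = (μ_n·τ_n − τ_data·x̄)/τ₀ = (-5.8332·0.657731 − 0.581395·-7.4) / 0.076336 = 0.465647/0.076336 ≈ 6.1.

μ₀ = 6.1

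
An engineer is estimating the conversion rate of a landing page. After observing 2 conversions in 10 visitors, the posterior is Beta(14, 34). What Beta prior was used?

Beta(12, 26)

Beta is conjugate to the binomial likelihood: posterior = Beta(α+s, β+f).
So α = 14 − 2 = 12 and β = 34 − 8 = 26.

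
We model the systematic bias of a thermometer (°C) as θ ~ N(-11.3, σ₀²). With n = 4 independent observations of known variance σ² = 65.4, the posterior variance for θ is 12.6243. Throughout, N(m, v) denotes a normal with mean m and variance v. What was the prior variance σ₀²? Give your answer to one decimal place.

For the Normal–Normal model with known σ², precisions add: τ_n = τ₀ + n/σ².
So 1/σ₀² = 1/12.6243 − 4/65.4 = 0.079212 − 0.061162 = 0.018050.
Hence σ₀² = 1/0.018050 ≈ 55.4.

σ₀² = 55.4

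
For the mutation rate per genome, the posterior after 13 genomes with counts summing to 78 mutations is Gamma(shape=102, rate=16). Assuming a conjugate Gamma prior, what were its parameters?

Gamma(shape=24, rate=3)

A Gamma(α, β) prior (rate parametrization) on a Poisson rate with n observations summing to S gives posterior Gamma(α+S, β+n).
So α = 102 − 78 = 24 and β = 16 − 13 = 3.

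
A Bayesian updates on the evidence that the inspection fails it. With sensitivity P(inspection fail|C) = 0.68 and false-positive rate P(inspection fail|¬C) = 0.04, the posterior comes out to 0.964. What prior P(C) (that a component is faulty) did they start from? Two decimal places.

In odds form, posterior odds = prior odds × likelihood ratio, so prior odds = posterior odds ÷ LR.
Posterior odds = 0.964/(1−0.964) = 26.7778. LR = 0.68/0.04 = 17.0000.
Prior odds = 26.7778/17.0000 = 1.5752, so P(C) = 1.5752/(1+1.5752) ≈ 0.61.

P(C) = 0.61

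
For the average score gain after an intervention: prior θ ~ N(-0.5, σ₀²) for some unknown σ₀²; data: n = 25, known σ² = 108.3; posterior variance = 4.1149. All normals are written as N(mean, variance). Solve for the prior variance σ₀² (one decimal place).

For the Normal–Normal model with known σ², precisions add: τ_n = τ₀ + n/σ².
So 1/σ₀² = 1/4.1149 − 25/108.3 = 0.243019 − 0.230840 = 0.012179.
Hence σ₀² = 1/0.012179 ≈ 82.1.

σ₀² = 82.1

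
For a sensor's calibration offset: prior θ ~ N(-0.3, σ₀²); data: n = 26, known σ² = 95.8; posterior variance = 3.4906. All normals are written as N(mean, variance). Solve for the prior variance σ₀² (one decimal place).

σ₀² = 66.3

For the Normal–Normal model with known σ², precisions add: τ_n = τ₀ + n/σ².
So 1/σ₀² = 1/3.4906 − 26/95.8 = 0.286484 − 0.271399 = 0.015085.
Hence σ₀² = 1/0.015085 ≈ 66.3.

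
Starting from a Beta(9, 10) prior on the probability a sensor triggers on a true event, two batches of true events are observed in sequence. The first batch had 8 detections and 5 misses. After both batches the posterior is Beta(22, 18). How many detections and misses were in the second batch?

5 detections and 3 misses

Sequential conjugate updates are equivalent to a single update on the pooled data, so total successes = posterior α − prior α and total failures = posterior β − prior β.
Total across both batches: 22−9=13 detections, 18−10=8 misses.
Subtract the first batch: 13−8=5 detections and 8−5=3 misses.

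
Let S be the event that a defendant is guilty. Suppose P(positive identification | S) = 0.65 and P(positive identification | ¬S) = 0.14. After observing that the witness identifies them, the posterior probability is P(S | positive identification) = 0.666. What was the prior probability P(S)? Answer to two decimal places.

Bayes' rule in odds form gives O(S|E) = O(S)·[P(E|S)/P(E|¬S)], hence O(S) = O(S|E)/LR.
Posterior odds = 0.666/(1−0.666) = 1.9940. LR = 0.65/0.14 = 4.6429.
Prior odds = 1.9940/4.6429 = 0.4295, so P(S) = 0.4295/(1+0.4295) ≈ 0.30.

P(S) = 0.30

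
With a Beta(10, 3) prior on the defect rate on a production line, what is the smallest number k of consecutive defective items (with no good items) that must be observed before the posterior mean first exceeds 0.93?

After k defective items and 0 good items the posterior is Beta(10+k, 3), with mean (10+k)/(10+3+k).
Set (10+k)/(13+k) > 0.93 and solve: k > (0.93·13 − 10)/(1 − 0.93) = 29.857.
The smallest integer exceeding 29.857 is 30.

k = 30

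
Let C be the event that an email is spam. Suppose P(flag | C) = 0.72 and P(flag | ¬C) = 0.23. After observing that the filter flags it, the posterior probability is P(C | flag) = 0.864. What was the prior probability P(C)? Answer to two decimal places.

In odds form, posterior odds = prior odds × likelihood ratio, so prior odds = posterior odds ÷ LR.
Posterior odds = 0.864/(1−0.864) = 6.3529. LR = 0.72/0.23 = 3.1304.
Prior odds = 6.3529/3.1304 = 2.0294, so P(C) = 2.0294/(1+2.0294) ≈ 0.67.

P(C) = 0.67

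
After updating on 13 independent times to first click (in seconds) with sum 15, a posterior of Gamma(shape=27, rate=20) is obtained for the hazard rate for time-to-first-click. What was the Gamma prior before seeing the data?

Gamma–exponential conjugacy: posterior shape = α + n, posterior rate = β + Σtᵢ.
So α = 27 − 13 = 14 and β = 20 − 15 = 5.

Gamma(shape=14, rate=5)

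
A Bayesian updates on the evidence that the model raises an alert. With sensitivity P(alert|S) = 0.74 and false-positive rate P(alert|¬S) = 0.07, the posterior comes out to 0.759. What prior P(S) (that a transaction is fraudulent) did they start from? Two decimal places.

P(S) = 0.23

In odds form, posterior odds = prior odds × likelihood ratio, so prior odds = posterior odds ÷ LR.
Posterior odds = 0.759/(1−0.759) = 3.1494. LR = 0.74/0.07 = 10.5714.
Prior odds = 3.1494/10.5714 = 0.2979, so P(S) = 0.2979/(1+0.2979) ≈ 0.23.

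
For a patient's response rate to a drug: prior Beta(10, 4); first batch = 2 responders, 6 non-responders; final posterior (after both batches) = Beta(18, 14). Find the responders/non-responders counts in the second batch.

6 responders and 4 non-responders

Sequential conjugate updates are equivalent to a single update on the pooled data, so total successes = posterior α − prior α and total failures = posterior β − prior β.
Total across both batches: 18−10=8 responders, 14−4=10 non-responders.
Subtract the first batch: 8−2=6 responders and 10−6=4 non-responders.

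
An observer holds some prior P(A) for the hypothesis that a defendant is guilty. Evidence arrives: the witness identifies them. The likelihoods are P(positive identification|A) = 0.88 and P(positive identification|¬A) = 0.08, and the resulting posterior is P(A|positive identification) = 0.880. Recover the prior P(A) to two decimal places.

In odds form, posterior odds = prior odds × likelihood ratio, so prior odds = posterior odds ÷ LR.
Posterior odds = 0.880/(1−0.880) = 7.3333. LR = 0.88/0.08 = 11.0000.
Prior odds = 7.3333/11.0000 = 0.6667, so P(A) = 0.6667/(1+0.6667) ≈ 0.40.

P(A) = 0.40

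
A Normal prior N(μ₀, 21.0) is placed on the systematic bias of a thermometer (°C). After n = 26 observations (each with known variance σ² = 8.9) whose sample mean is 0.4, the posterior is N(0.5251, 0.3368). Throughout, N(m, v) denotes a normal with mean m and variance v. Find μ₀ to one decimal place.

With known observation variance, the Normal–Normal posterior has precision τ_n = τ₀ + n/σ² and mean μ_n = (τ₀μ₀ + (n/σ²)x̄)/τ_n.
Here τ₀ = 1/21.0 = 0.047619 and τ_data = 26/8.9 = 2.921348, so τ_n = 2.968967.
Rearranging for μ₀: μ₀ = (μ_n·τ_n − τ_data·x̄)/τ₀ = (0.5251·2.968967 − 2.921348·0.4) / 0.047619 = 0.390465/0.047619 ≈ 8.2.

μ₀ = 8.2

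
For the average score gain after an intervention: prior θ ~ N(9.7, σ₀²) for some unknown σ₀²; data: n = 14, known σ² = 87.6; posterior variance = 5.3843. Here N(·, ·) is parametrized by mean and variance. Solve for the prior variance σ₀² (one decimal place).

For the Normal–Normal model with known σ², precisions add: τ_n = τ₀ + n/σ².
So 1/σ₀² = 1/5.3843 − 14/87.6 = 0.185725 − 0.159817 = 0.025908.
Hence σ₀² = 1/0.025908 ≈ 38.6.

σ₀² = 38.6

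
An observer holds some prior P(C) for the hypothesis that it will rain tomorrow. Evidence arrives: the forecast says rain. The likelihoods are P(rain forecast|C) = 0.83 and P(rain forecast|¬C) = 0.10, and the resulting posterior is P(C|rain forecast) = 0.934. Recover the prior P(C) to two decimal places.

Bayes' rule in odds form gives O(C|E) = O(C)·[P(E|C)/P(E|¬C)], hence O(C) = O(C|E)/LR.
Posterior odds = 0.934/(1−0.934) = 14.1515. LR = 0.83/0.10 = 8.3000.
Prior odds = 14.1515/8.3000 = 1.7050, so P(C) = 1.7050/(1+1.7050) ≈ 0.63.

P(C) = 0.63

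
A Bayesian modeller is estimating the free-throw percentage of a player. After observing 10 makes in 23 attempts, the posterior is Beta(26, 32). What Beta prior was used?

Beta is conjugate to the binomial likelihood: posterior = Beta(a+s, b+f).
Subtract the data counts: 26−10=16, 32−13=19.

Beta(16, 19)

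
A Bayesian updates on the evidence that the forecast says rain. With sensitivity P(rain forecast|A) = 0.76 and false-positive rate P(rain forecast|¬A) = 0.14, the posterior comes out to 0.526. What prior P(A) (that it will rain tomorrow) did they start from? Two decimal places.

In odds form, posterior odds = prior odds × likelihood ratio, so prior odds = posterior odds ÷ LR.
Posterior odds = 0.526/(1−0.526) = 1.1097. LR = 0.76/0.14 = 5.4286.
Prior odds = 1.1097/5.4286 = 0.2044, so P(A) = 0.2044/(1+0.2044) ≈ 0.17.

P(A) = 0.17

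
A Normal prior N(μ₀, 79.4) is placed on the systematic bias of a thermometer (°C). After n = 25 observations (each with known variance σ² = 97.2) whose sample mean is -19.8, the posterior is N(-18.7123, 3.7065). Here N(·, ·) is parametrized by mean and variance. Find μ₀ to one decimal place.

With known observation variance, the Normal–Normal posterior has precision τ_n = τ₀ + n/σ² and mean μ_n = (τ₀μ₀ + (n/σ²)x̄)/τ_n.
Here τ₀ = 1/79.4 = 0.012594 and τ_data = 25/97.2 = 0.257202, so τ_n = 0.269796.
Rearranging for μ₀: μ₀ = (μ_n·τ_n − τ_data·x̄)/τ₀ = (-18.7123·0.269796 − 0.257202·-19.8) / 0.012594 = 0.044096/0.012594 ≈ 3.5.

μ₀ = 3.5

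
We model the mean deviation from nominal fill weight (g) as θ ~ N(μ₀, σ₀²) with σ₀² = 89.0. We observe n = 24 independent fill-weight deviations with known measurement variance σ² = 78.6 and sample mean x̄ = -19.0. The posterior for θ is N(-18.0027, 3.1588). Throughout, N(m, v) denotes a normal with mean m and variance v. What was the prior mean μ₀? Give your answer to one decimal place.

μ₀ = 9.1

The posterior mean is a precision-weighted average: μ_n = (τ₀μ₀ + τ_data·x̄)/(τ₀+τ_data), with τ₀=1/σ₀² and τ_data=n/σ².
Here τ₀ = 1/89.0 = 0.011236 and τ_data = 24/78.6 = 0.305344, so τ_n = 0.316580.
Rearranging for μ₀: μ₀ = (μ_n·τ_n − τ_data·x̄)/τ₀ = (-18.0027·0.316580 − 0.305344·-19.0) / 0.011236 = 0.102241/0.011236 ≈ 9.1.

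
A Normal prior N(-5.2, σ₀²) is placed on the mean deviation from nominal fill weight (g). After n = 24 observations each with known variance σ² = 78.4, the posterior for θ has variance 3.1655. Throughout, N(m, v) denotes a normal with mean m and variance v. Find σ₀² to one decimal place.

For the Normal–Normal model with known σ², precisions add: τ_n = τ₀ + n/σ².
So 1/σ₀² = 1/3.1655 − 24/78.4 = 0.315906 − 0.306122 = 0.009784.
Hence σ₀² = 1/0.009784 ≈ 102.2.

σ₀² = 102.2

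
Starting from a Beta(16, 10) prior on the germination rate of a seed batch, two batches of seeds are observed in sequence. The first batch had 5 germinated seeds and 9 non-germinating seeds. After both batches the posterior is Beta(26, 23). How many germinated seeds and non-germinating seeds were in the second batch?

5 germinated seeds and 4 non-germinating seeds

Sequential conjugate updates are equivalent to a single update on the pooled data, so total successes = posterior α − prior α and total failures = posterior β − prior β.
Total across both batches: 26−16=10 germinated seeds, 23−10=13 non-germinating seeds.
Subtract the first batch: 10−5=5 germinated seeds and 13−9=4 non-germinating seeds.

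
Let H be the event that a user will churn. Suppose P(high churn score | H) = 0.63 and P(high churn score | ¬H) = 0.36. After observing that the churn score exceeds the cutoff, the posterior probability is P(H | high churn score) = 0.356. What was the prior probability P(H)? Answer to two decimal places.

P(H) = 0.24

Bayes' rule in odds form gives O(H|E) = O(H)·[P(E|H)/P(E|¬H)], hence O(H) = O(H|E)/LR.
Posterior odds = 0.356/(1−0.356) = 0.5528. LR = 0.63/0.36 = 1.7500.
Prior odds = 0.5528/1.7500 = 0.3159, so P(H) = 0.3159/(1+0.3159) ≈ 0.24.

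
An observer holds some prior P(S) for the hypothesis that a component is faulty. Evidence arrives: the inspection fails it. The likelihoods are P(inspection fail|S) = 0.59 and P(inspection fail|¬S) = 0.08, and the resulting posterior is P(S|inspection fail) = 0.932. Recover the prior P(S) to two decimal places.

P(S) = 0.65

Bayes' rule in odds form gives O(S|E) = O(S)·[P(E|S)/P(E|¬S)], hence O(S) = O(S|E)/LR.
Posterior odds = 0.932/(1−0.932) = 13.7059. LR = 0.59/0.08 = 7.3750.
Prior odds = 13.7059/7.3750 = 1.8584, so P(S) = 1.8584/(1+1.8584) ≈ 0.65.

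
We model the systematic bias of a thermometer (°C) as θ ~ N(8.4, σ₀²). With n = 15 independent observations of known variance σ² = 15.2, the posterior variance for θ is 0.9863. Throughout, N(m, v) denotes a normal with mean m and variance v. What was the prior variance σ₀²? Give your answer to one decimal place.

For the Normal–Normal model with known σ², precisions add: τ_n = τ₀ + n/σ².
So 1/σ₀² = 1/0.9863 − 15/15.2 = 1.013890 − 0.986842 = 0.027048.
Hence σ₀² = 1/0.027048 ≈ 37.0.

σ₀² = 37.0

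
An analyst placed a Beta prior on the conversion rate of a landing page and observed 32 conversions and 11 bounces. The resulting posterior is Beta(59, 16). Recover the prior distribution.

Under Beta–binomial conjugacy the posterior parameters are (α+s, β+f).
So α = 59 − 32 = 27 and β = 16 − 11 = 5.

Beta(27, 5)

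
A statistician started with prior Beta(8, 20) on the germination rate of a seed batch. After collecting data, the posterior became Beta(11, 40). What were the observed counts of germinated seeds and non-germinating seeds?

3 germinated seeds and 20 non-germinating seeds

A Beta(α, β) prior with s successes and f failures in binomial data gives a Beta(α+s, β+f) posterior.
So s = 11 − 8 = 3 and f = 40 − 20 = 20.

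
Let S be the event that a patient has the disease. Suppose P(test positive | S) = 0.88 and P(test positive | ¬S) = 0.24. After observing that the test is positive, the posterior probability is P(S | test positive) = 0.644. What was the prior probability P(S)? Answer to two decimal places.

Bayes' rule in odds form gives O(S|E) = O(S)·[P(E|S)/P(E|¬S)], hence O(S) = O(S|E)/LR.
Posterior odds = 0.644/(1−0.644) = 1.8090. LR = 0.88/0.24 = 3.6667.
Prior odds = 1.8090/3.6667 = 0.4934, so P(S) = 0.4934/(1+0.4934) ≈ 0.33.

P(S) = 0.33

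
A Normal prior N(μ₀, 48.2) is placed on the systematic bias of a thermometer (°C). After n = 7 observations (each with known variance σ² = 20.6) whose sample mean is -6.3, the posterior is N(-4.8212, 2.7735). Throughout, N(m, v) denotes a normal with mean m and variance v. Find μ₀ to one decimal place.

μ₀ = 19.4

With known observation variance, the Normal–Normal posterior has precision τ_n = τ₀ + n/σ² and mean μ_n = (τ₀μ₀ + (n/σ²)x̄)/τ_n.
Here τ₀ = 1/48.2 = 0.020747 and τ_data = 7/20.6 = 0.339806, so τ_n = 0.360553.
Rearranging for μ₀: μ₀ = (μ_n·τ_n − τ_data·x̄)/τ₀ = (-4.8212·0.360553 − 0.339806·-6.3) / 0.020747 = 0.402480/0.020747 ≈ 19.4.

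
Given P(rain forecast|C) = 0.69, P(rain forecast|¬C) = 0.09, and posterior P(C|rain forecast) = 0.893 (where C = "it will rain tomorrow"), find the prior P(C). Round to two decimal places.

P(C) = 0.52

In odds form, posterior odds = prior odds × likelihood ratio, so prior odds = posterior odds ÷ LR.
Posterior odds = 0.893/(1−0.893) = 8.3458. LR = 0.69/0.09 = 7.6667.
Prior odds = 8.3458/7.6667 = 1.0886, so P(C) = 1.0886/(1+1.0886) ≈ 0.52.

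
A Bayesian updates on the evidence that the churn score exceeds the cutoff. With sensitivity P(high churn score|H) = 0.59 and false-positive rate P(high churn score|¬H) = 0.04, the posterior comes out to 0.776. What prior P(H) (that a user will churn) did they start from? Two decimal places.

P(H) = 0.19

In odds form, posterior odds = prior odds × likelihood ratio, so prior odds = posterior odds ÷ LR.
Posterior odds = 0.776/(1−0.776) = 3.4643. LR = 0.59/0.04 = 14.7500.
Prior odds = 3.4643/14.7500 = 0.2349, so P(H) = 0.2349/(1+0.2349) ≈ 0.19.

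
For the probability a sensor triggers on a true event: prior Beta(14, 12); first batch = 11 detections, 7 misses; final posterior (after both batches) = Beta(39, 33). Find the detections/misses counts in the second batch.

14 detections and 14 misses

Because Beta–binomial updating is additive in the counts, the combined data contributed (α_post−α_prior, β_post−β_prior) successes and failures.
Total across both batches: 39−14=25 detections, 33−12=21 misses.
Subtract the first batch: 25−11=14 detections and 21−7=14 misses.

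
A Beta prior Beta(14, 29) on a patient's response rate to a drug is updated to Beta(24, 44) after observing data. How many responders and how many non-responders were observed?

10 responders and 15 non-responders

Beta is conjugate to the binomial likelihood: posterior = Beta(α+s, β+f).
So s = 24 − 14 = 10 and f = 44 − 29 = 15.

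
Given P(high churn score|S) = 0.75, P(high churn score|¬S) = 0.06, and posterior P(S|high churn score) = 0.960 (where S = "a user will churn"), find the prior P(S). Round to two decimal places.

P(S) = 0.66

In odds form, posterior odds = prior odds × likelihood ratio, so prior odds = posterior odds ÷ LR.
Posterior odds = 0.960/(1−0.960) = 24.0000. LR = 0.75/0.06 = 12.5000.
Prior odds = 24.0000/12.5000 = 1.9200, so P(S) = 1.9200/(1+1.9200) ≈ 0.66.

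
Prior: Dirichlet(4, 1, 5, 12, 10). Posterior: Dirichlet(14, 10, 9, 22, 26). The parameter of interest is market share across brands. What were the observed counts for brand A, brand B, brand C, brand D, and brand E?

counts (10, 9, 4, 10, 16)

For a Dirichlet(α) prior with multinomial counts c, the posterior is Dirichlet(α + c) componentwise.
Counts are posterior − prior componentwise: 14−4=10, 10−1=9, 9−5=4, 22−12=10, 26−10=16.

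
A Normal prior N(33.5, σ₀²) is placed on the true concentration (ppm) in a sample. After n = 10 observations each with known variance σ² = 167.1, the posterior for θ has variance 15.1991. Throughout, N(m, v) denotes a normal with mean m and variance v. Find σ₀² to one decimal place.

For the Normal–Normal model with known σ², precisions add: τ_n = τ₀ + n/σ².
So 1/σ₀² = 1/15.1991 − 10/167.1 = 0.065793 − 0.059844 = 0.005949.
Hence σ₀² = 1/0.005949 ≈ 168.1.

σ₀² = 168.1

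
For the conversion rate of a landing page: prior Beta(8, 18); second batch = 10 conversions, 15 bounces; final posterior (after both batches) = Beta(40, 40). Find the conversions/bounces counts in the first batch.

Because Beta–binomial updating is additive in the counts, the combined data contributed (α_post−α_prior, β_post−β_prior) successes and failures.
Total across both batches: 40−8=32 conversions, 40−18=22 bounces.
Subtract the second batch: 32−10=22 conversions and 22−15=7 bounces.

22 conversions and 7 bounces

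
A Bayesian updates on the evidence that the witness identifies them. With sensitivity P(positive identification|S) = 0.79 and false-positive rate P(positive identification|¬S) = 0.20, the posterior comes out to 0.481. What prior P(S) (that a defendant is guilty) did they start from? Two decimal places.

P(S) = 0.19

Bayes' rule in odds form gives O(S|E) = O(S)·[P(E|S)/P(E|¬S)], hence O(S) = O(S|E)/LR.
Posterior odds = 0.481/(1−0.481) = 0.9268. LR = 0.79/0.20 = 3.9500.
Prior odds = 0.9268/3.9500 = 0.2346, so P(S) = 0.2346/(1+0.2346) ≈ 0.19.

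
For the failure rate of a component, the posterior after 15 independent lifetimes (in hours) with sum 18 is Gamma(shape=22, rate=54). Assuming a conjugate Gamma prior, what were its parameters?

Gamma(shape=7, rate=36)

Gamma–exponential conjugacy: posterior shape = α + n, posterior rate = β + Σtᵢ.
So α = 22 − 15 = 7 and β = 54 − 18 = 36.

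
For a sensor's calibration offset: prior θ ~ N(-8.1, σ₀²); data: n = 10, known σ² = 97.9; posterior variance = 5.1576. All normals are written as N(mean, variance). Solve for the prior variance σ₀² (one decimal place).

σ₀² = 10.9

For the Normal–Normal model with known σ², precisions add: τ_n = τ₀ + n/σ².
So 1/σ₀² = 1/5.1576 − 10/97.9 = 0.193889 − 0.102145 = 0.091744.
Hence σ₀² = 1/0.091744 ≈ 10.9.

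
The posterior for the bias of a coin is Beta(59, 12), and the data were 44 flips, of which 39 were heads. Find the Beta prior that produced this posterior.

Under Beta–binomial conjugacy the posterior parameters are (α+s, β+f).
Subtract the data counts: 59−39=20, 12−5=7.

Beta(20, 7)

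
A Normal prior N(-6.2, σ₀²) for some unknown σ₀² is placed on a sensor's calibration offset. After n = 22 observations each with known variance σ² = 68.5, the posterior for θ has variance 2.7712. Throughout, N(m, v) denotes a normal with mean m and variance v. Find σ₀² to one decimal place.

σ₀² = 25.2

For the Normal–Normal model with known σ², precisions add: τ_n = τ₀ + n/σ².
So 1/σ₀² = 1/2.7712 − 22/68.5 = 0.360855 − 0.321168 = 0.039687.
Hence σ₀² = 1/0.039687 ≈ 25.2.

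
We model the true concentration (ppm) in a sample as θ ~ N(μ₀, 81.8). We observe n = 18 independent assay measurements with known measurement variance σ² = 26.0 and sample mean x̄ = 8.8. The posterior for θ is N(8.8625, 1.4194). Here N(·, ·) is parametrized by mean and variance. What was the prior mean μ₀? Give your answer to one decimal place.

μ₀ = 12.4

With known observation variance, the Normal–Normal posterior has precision τ_n = τ₀ + n/σ² and mean μ_n = (τ₀μ₀ + (n/σ²)x̄)/τ_n.
Here τ₀ = 1/81.8 = 0.012225 and τ_data = 18/26.0 = 0.692308, so τ_n = 0.704533.
Rearranging for μ₀: μ₀ = (μ_n·τ_n − τ_data·x̄)/τ₀ = (8.8625·0.704533 − 0.692308·8.8) / 0.012225 = 0.151613/0.012225 ≈ 12.4.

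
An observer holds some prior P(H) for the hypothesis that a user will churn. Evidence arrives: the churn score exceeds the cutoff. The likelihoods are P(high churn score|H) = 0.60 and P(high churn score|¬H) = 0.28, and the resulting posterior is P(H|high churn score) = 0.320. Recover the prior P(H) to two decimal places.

P(H) = 0.18

Bayes' rule in odds form gives O(H|E) = O(H)·[P(E|H)/P(E|¬H)], hence O(H) = O(H|E)/LR.
Posterior odds = 0.320/(1−0.320) = 0.4706. LR = 0.60/0.28 = 2.1429.
Prior odds = 0.4706/2.1429 = 0.2196, so P(H) = 0.2196/(1+0.2196) ≈ 0.18.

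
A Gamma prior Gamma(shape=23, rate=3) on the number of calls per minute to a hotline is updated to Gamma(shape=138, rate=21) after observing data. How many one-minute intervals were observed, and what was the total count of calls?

n = 18 one-minute intervals with total 115 calls

Gamma–Poisson conjugacy: posterior shape = α + Σxᵢ, posterior rate = β + n.
Matching: Σxᵢ = 138 − 23 = 115 and n = 21 − 3 = 18.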